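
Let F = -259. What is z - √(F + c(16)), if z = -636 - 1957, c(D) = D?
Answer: -2593 - 9*I*√3 ≈ -2593.0 - 15.588*I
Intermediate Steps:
z = -2593
z - √(F + c(16)) = -2593 - √(-259 + 16) = -2593 - √(-243) = -2593 - 9*I*√3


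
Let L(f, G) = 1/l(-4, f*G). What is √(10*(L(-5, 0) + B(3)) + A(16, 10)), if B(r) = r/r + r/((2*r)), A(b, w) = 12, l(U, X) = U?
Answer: 7*√2/2 ≈ 4.9497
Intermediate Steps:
L(f, G) = -¼ (L(f, G) = 1/(-4) = -¼)
B(r) = 3/2 (B(r) = 1 + r*(1/(2*r)) = 1 + ½ = 3/2)
√(10*(L(-5, 0) + B(3)) + A(16, 10)) = √(10*(-¼ + 3/2) + 12) = √(10*(5/4) + 12) = √(25/2 + 12) = √(49/2) = 7*√2/2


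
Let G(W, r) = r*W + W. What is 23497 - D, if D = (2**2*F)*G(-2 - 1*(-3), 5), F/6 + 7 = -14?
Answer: 26521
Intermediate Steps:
F = -126 (F = -42 + 6*(-14) = -42 - 84 = -126)
G(W, r) = W + W*r (G(W, r) = W*r + W = W + W*r)
D = -3024 (D = (2**2*(-126))*((-2 - 1*(-3))*(1 + 5)) = (4*(-126))*((-2 + 3)*6) = -504*6 = -3024)
23497 - D = 23497 - 1*(-3024) = 23497 + 3024 = 26521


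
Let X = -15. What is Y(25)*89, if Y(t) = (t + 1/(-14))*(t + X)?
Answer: 155305/7 ≈ 22186.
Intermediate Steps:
Y(t) = (-15 + t)*(-1/14 + t) (Y(t) = (t + 1/(-14))*(t - 15) = (t - 1/14)*(-15 + t) = (-1/14 + t)*(-15 + t) = (-15 + t)*(-1/14 + t))
Y(25)*89 = (15/14 + 25² - 211/14*25)*89 = (15/14 + 625 - 5275/14)*89 = (1745/7)*89 = 155305/7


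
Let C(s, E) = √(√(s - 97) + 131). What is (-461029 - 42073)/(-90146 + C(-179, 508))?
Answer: 503102/(90146 - √(131 + 2*I*√69)) ≈ 5.5817 + 4.4853e-5*I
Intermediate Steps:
C(s, E) = √(131 + √(-97 + s)) (C(s, E) = √(√(-97 + s) + 131) = √(131 + √(-97 + s)))
(-461029 - 42073)/(-90146 + C(-179, 508)) = (-461029 - 42073)/(-90146 + √(131 + √(-97 - 179))) = -503102/(-90146 + √(131 + √(-276))) = -503102/(-90146 + √(131 + 2*I*√69))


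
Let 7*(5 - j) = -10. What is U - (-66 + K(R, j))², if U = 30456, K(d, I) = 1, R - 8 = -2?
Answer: 26231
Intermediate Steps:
R = 6 (R = 8 - 2 = 6)
j = 45/7 (j = 5 - ⅐*(-10) = 5 + 10/7 = 45/7 ≈ 6.4286)
U - (-66 + K(R, j))² = 30456 - (-66 + 1)² = 30456 - 1*(-65)² = 30456 - 1*4225 = 30456 - 4225 = 26231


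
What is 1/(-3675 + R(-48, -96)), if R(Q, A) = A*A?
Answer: 1/5541 ≈ 0.00018047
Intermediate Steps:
R(Q, A) = A²
1/(-3675 + R(-48, -96)) = 1/(-3675 + (-96)²) = 1/(-3675 + 9216) = 1/5541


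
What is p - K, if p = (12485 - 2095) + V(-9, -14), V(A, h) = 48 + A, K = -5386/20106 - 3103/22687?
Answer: 2378659464869/228072411 ≈ 10429.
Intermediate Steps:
K = -92290550/228072411 (K = -5386*1/20106 - 3103*1/22687 = -2693/10053 - 3103/22687 = -92290550/228072411 ≈ -0.40465)
p = 10429 (p = (12485 - 2095) + (48 - 9) = 10390 + 39 = 10429)
p - K = 10429 - 1*(-92290550/228072411) = 10429 + 92290550/228072411 = 2378659464869/228072411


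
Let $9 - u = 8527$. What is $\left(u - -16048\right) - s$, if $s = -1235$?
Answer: $8765$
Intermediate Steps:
$u = -8518$ ($u = 9 - 8527 = -8518$)
$\left(u - -16048\right) - s = \left(-8518 - -16048\right) - -1235 = \left(-8518 + 16048\right) + 1235 = 7530 + 1235 = 8765$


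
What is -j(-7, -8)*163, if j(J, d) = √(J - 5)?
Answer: -326*I*√3 ≈ -564.65*I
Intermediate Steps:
j(J, d) = √(-5 + J)
-j(-7, -8)*163 = -√(-5 - 7)*163 = -√(-12)*163 = -2*I*√3*163 = -326*I*√3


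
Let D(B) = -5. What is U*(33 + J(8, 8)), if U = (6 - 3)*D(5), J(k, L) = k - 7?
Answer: -510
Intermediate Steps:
J(k, L) = -7 + k
U = -15 (U = (6 - 3)*(-5) = 3*(-5) = -15)
U*(33 + J(8, 8)) = -15*(33 + (-7 + 8)) = -15*(33 + 1) = -15*34 = -510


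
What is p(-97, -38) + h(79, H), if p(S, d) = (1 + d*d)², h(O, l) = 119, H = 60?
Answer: 2088144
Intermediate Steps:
p(S, d) = (1 + d²)²
p(-97, -38) + h(79, H) = (1 + (-38)²)² + 119 = (1 + 1444)² + 119 = 1445² + 119 = 2088025 + 119 = 2088144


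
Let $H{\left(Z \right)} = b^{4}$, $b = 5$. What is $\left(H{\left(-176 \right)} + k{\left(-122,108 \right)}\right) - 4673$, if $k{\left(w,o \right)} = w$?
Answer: $-4170$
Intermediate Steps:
$H{\left(Z \right)} = 625$ ($H{\left(Z \right)} = 5^{4} = 625$)
$\left(H{\left(-176 \right)} + k{\left(-122,108 \right)}\right) - 4673 = \left(625 - 122\right) - 4673 = 503 - 4673 = -4170$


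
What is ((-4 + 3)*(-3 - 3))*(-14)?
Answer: -84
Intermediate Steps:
((-4 + 3)*(-3 - 3))*(-14) = -1*(-6)*(-14) = 6*(-14) = -84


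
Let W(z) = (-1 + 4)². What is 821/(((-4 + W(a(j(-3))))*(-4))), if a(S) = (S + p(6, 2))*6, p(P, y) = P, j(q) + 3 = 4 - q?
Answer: -821/20 ≈ -41.050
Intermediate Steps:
j(q) = 1 - q (j(q) = -3 + (4 - q) = 1 - q)
a(S) = 36 + 6*S (a(S) = (S + 6)*6 = (6 + S)*6 = 36 + 6*S)
W(z) = 9 (W(z) = 3² = 9)
821/(((-4 + W(a(j(-3))))*(-4))) = 821/(((-4 + 9)*(-4))) = 821/((5*(-4))) = 821/(-20) = 821*(-1/20) = -821/20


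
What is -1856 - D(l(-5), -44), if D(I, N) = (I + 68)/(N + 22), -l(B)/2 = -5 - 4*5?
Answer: -20357/11 ≈ -1850.6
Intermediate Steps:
l(B) = 50 (l(B) = -2*(-5 - 4*5) = -2*(-5 - 20) = -2*(-25) = 50)
D(I, N) = (68 + I)/(22 + N)
-1856 - D(l(-5), -44) = -1856 - (68 + 50)/(22 - 44) = -1856 - 118/(-22) = -1856 - (-1)*118/22 = -1856 - 1*(-59/11) = -1856 + 59/11 = -20357/11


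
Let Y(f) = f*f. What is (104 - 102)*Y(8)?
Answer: 128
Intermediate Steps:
Y(f) = f**2
(104 - 102)*Y(8) = (104 - 102)*8**2 = 2*64 = 128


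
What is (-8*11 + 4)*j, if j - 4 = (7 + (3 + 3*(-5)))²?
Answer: -2436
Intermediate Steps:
j = 29 (j = 4 + (7 + (3 + 3*(-5)))² = 4 + (7 + (3 - 15))² = 4 + (7 - 12)² = 4 + (-5)² = 4 + 25 = 29)
(-8*11 + 4)*j = (-8*11 + 4)*29 = (-88 + 4)*29 = -84*29 = -2436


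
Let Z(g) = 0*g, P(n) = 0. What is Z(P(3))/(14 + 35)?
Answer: 0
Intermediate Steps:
Z(g) = 0
Z(P(3))/(14 + 35) = 0/(14 + 35) = 0/49 = (1/49)*0 = 0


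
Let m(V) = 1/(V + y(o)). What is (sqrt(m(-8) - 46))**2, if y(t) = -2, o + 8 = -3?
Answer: -461/10 ≈ -46.100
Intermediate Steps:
o = -11 (o = -8 - 3 = -11)
m(V) = 1/(-2 + V) (m(V) = 1/(V - 2) = 1/(-2 + V))
(sqrt(m(-8) - 46))**2 = (sqrt(1/(-2 - 8) - 46))**2 = (sqrt(1/(-10) - 46))**2 = (sqrt(-1/10 - 46))**2 = (sqrt(-461/10))**2 = (I*sqrt(4610)/10)**2 = -461/10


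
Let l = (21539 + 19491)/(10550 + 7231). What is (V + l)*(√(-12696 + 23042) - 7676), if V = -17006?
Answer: 2320782227456/17781 - 302342656*√10346/17781 ≈ 1.2879e+8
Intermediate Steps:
l = 41030/17781 ≈ 2.3075
(V + l)*(√(-12696 + 23042) - 7676) = (-17006 + 41030/17781)*(√(-12696 + 23042) - 7676) = -302342656*(√10346 - 7676)/17781 = -302342656*(-7676 + √10346)/17781 = 2320782227456/17781 - 302342656*√10346/17781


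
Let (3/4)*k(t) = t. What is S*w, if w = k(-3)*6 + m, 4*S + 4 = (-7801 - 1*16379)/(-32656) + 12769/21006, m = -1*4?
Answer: 122431225/6595884 ≈ 18.562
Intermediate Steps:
k(t) = 4*t/3
m = -4
S = -17490175/26383536 (S = -1 + ((-7801 - 1*16379)/(-32656) + 12769/21006)/4 = -1 + ((-7801 - 16379)*(-1/32656) + 12769*(1/21006))/4 = -1 + (-24180*(-1/32656) + 12769/21006)/4 = -1 + (465/628 + 12769/21006)/4 = -1 + (1/4)*(8893361/6595884) = -1 + 8893361/26383536 = -17490175/26383536 ≈ -0.66292)
w = -28 (w = ((4/3)*(-3))*6 - 4 = -4*6 - 4 = -24 - 4 = -28)
S*w = -17490175/26383536*(-28) = 122431225/6595884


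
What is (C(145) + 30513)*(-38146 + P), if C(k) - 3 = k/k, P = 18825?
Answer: -589618957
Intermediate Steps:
C(k) = 4 (C(k) = 3 + k/k = 3 + 1 = 4)
(C(145) + 30513)*(-38146 + P) = (4 + 30513)*(-38146 + 18825) = 30517*(-19321) = -589618957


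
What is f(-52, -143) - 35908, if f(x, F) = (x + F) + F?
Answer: -36246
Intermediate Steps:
f(x, F) = x + 2*F (f(x, F) = (F + x) + F = x + 2*F)
f(-52, -143) - 35908 = (-52 + 2*(-143)) - 35908 = (-52 - 286) - 35908 = -338 - 35908 = -36246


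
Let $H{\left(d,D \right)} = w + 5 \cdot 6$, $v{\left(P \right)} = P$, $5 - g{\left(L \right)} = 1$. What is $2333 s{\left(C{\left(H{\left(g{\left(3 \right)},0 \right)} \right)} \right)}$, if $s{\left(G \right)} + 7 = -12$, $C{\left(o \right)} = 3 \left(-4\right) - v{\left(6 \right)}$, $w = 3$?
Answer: $-44327$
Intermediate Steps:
$g{\left(L \right)} = 4$ ($g{\left(L \right)} = 5 - 1 = 4$)
$H{\left(d,D \right)} = 33$ ($H{\left(d,D \right)} = 3 + 5 \cdot 6 = 3 + 30 = 33$)
$C{\left(o \right)} = -18$ ($C{\left(o \right)} = 3 \left(-4\right) - 6 = -12 - 6 = -18$)
$s{\left(G \right)} = -19$ ($s{\left(G \right)} = -7 - 12 = -19$)
$2333 s{\left(C{\left(H{\left(g{\left(3 \right)},0 \right)} \right)} \right)} = 2333 \left(-19\right) = -44327$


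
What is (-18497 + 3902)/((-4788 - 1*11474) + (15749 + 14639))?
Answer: -2085/2018 ≈ -1.0332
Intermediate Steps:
(-18497 + 3902)/((-4788 - 1*11474) + (15749 + 14639)) = -14595/((-4788 - 11474) + 30388) = -14595/(-16262 + 30388) = -14595/14126 = -14595*1/14126 = -2085/2018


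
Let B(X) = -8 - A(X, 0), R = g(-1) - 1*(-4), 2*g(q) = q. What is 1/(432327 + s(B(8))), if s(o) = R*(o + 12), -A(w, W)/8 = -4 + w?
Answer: 1/432453 ≈ 2.3124e-6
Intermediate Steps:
g(q) = q/2
R = 7/2 (R = (½)*(-1) - 1*(-4) = -½ + 4 = 7/2 ≈ 3.5000)
A(w, W) = 32 - 8*w (A(w, W) = -8*(-4 + w) = 32 - 8*w)
B(X) = -40 + 8*X (B(X) = -8 - (32 - 8*X) = -8 + (-32 + 8*X) = -40 + 8*X)
s(o) = 42 + 7*o/2 (s(o) = 7*(o + 12)/2 = 7*(12 + o)/2 = 42 + 7*o/2)
1/(432327 + s(B(8))) = 1/(432327 + (42 + 7*(-40 + 8*8)/2)) = 1/(432327 + (42 + 7*(-40 + 64)/2)) = 1/(432327 + (42 + (7/2)*24)) = 1/(432327 + (42 + 84)) = 1/(432327 + 126) = 1/432453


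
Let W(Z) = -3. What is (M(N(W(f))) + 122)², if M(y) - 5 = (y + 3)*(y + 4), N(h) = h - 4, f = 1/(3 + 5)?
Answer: 19321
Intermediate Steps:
f = ⅛ (f = 1/8 = ⅛ ≈ 0.12500)
N(h) = -4 + h
M(y) = 5 + (3 + y)*(4 + y) (M(y) = 5 + (y + 3)*(y + 4) = 5 + (3 + y)*(4 + y))
(M(N(W(f))) + 122)² = ((17 + (-4 - 3)² + 7*(-4 - 3)) + 122)² = ((17 + (-7)² + 7*(-7)) + 122)² = ((17 + 49 - 49) + 122)² = (17 + 122)² = 139² = 19321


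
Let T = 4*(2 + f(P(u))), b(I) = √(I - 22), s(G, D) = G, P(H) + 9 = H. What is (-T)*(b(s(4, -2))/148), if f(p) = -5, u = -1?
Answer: 9*I*√2/37 ≈ 0.344*I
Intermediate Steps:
P(H) = -9 + H
b(I) = √(-22 + I)
T = -12 (T = 4*(2 - 5) = 4*(-3) = -12)
(-T)*(b(s(4, -2))/148) = (-1*(-12))*(√(-22 + 4)/148) = 12*(√(-18)*(1/148)) = 12*((3*I*√2)*(1/148)) = 12*(3*I*√2/148) = 9*I*√2/37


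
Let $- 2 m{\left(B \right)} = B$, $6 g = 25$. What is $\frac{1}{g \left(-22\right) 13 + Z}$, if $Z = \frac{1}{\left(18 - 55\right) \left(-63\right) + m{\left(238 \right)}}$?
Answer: $- \frac{6636}{7907897} \approx -0.00083916$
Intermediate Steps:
$g = \frac{25}{6}$ ($g = \frac{1}{6} \cdot 25 = \frac{25}{6} \approx 4.1667$)
$m{\left(B \right)} = - \frac{B}{2}$
$Z = \frac{1}{2212}$ ($Z = \frac{1}{\left(18 - 55\right) \left(-63\right) - 119} = \frac{1}{\left(-37\right) \left(-63\right) - 119} = \frac{1}{2331 - 119} = \frac{1}{2212} \approx 0.00045208$)
$\frac{1}{g \left(-22\right) 13 + Z} = \frac{1}{\frac{25}{6} \left(-22\right) 13 + \frac{1}{2212}} = \frac{1}{\left(- \frac{275}{3}\right) 13 + \frac{1}{2212}} = \frac{1}{- \frac{3575}{3} + \frac{1}{2212}} = \frac{1}{- \frac{7907897}{6636}} = - \frac{6636}{7907897}$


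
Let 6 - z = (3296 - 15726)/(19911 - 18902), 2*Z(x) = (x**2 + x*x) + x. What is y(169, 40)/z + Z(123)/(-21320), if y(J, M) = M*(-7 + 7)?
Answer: -57/80 ≈ -0.71250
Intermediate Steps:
Z(x) = x**2 + x/2 (Z(x) = ((x**2 + x*x) + x)/2 = ((x**2 + x**2) + x)/2 = (2*x**2 + x)/2 = (x + 2*x**2)/2 = x**2 + x/2)
y(J, M) = 0 (y(J, M) = M*0 = 0)
z = 18484/1009 (z = 6 - (3296 - 15726)/(19911 - 18902) = 6 - (-12430)/1009 = 6 - 1*(-12430/1009) = 6 + 12430/1009 = 18484/1009 ≈ 18.319)
y(169, 40)/z + Z(123)/(-21320) = 0/(18484/1009) + (123*(1/2 + 123))/(-21320) = 0*(1009/18484) + (123*(247/2))*(-1/21320) = 0 + (30381/2)*(-1/21320) = 0 - 57/80 = -57/80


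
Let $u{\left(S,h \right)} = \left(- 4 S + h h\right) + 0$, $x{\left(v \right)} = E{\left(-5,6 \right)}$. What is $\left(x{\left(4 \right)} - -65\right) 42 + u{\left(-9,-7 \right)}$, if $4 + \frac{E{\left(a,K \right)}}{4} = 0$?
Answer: $2143$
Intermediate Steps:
$E{\left(a,K \right)} = -16$ ($E{\left(a,K \right)} = -16 + 4 \cdot 0 = -16 + 0 = -16$)
$x{\left(v \right)} = -16$
$u{\left(S,h \right)} = h^{2} - 4 S$ ($u{\left(S,h \right)} = \left(- 4 S + h^{2}\right) + 0 = \left(h^{2} - 4 S\right) + 0 = h^{2} - 4 S$)
$\left(x{\left(4 \right)} - -65\right) 42 + u{\left(-9,-7 \right)} = \left(-16 - -65\right) 42 + \left(\left(-7\right)^{2} - -36\right) = \left(-16 + 65\right) 42 + \left(49 + 36\right) = 49 \cdot 42 + 85 = 2058 + 85 = 2143$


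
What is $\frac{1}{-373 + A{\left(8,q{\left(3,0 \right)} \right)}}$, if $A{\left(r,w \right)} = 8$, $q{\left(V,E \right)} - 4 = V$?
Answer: $- \frac{1}{365} \approx -0.0027397$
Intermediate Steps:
$q{\left(V,E \right)} = 4 + V$
$\frac{1}{-373 + A{\left(8,q{\left(3,0 \right)} \right)}} = \frac{1}{-373 + 8} = \frac{1}{-365} = - \frac{1}{365}$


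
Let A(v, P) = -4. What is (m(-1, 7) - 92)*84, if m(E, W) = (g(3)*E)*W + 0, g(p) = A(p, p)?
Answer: -5376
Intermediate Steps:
g(p) = -4
m(E, W) = -4*E*W (m(E, W) = (-4*E)*W + 0 = -4*E*W + 0 = -4*E*W)
(m(-1, 7) - 92)*84 = (-4*(-1)*7 - 92)*84 = (28 - 92)*84 = -64*84 = -5376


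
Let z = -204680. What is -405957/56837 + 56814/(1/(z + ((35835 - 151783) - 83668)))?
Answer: -1305527301524085/56837 ≈ -2.2970e+10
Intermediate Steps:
-405957/56837 + 56814/(1/(z + ((35835 - 151783) - 83668))) = -405957/56837 + 56814/(1/(-204680 + ((35835 - 151783) - 83668))) = -405957*1/56837 + 56814/(1/(-204680 + (-115948 - 83668))) = -405957/56837 + 56814/(1/(-204680 - 199616)) = -405957/56837 + 56814/(1/(-404296)) = -405957/56837 + 56814/(-1/404296) = -405957/56837 + 56814*(-404296) = -405957/56837 - 22969672944 = -1305527301524085/56837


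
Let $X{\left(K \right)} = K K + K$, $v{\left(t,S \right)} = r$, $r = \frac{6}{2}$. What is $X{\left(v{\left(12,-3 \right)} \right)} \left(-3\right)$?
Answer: $-36$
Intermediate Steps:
$r = 3$ ($r = 6 \cdot \frac{1}{2} = 3$)
$v{\left(t,S \right)} = 3$
$X{\left(K \right)} = K + K^{2}$ ($X{\left(K \right)} = K^{2} + K = K + K^{2}$)
$X{\left(v{\left(12,-3 \right)} \right)} \left(-3\right) = 3 \left(1 + 3\right) \left(-3\right) = 3 \cdot 4 \left(-3\right) = 12 \left(-3\right) = -36$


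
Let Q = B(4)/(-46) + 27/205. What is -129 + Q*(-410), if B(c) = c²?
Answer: -929/23 ≈ -40.391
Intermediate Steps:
Q = -1019/4715 (Q = 4²/(-46) + 27/205 = 16*(-1/46) + 27*(1/205) = -8/23 + 27/205 = -1019/4715 ≈ -0.21612)
-129 + Q*(-410) = -129 - 1019/4715*(-410) = -129 + 2038/23 = -929/23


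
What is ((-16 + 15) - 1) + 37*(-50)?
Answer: -1852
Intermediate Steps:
((-16 + 15) - 1) + 37*(-50) = (-1 - 1) - 1850 = -2 - 1850 = -1852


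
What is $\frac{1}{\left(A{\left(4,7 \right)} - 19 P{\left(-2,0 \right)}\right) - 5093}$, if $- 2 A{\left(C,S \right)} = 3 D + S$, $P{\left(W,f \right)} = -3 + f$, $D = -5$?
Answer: $- \frac{1}{5032} \approx -0.00019873$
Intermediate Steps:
$A{\left(C,S \right)} = \frac{15}{2} - \frac{S}{2}$ ($A{\left(C,S \right)} = - \frac{3 \left(-5\right) + S}{2} = - \frac{-15 + S}{2} = \frac{15}{2} - \frac{S}{2}$)
$\frac{1}{\left(A{\left(4,7 \right)} - 19 P{\left(-2,0 \right)}\right) - 5093} = \frac{1}{\left(\left(\frac{15}{2} - \frac{7}{2}\right) - 19 \left(-3 + 0\right)\right) - 5093} = \frac{1}{\left(\left(\frac{15}{2} - \frac{7}{2}\right) - -57\right) - 5093} = \frac{1}{\left(4 + 57\right) - 5093} = \frac{1}{61 - 5093} = \frac{1}{-5032} = - \frac{1}{5032}$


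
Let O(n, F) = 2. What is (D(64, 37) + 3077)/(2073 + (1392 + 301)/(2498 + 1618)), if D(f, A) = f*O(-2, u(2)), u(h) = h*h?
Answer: 13191780/8534161 ≈ 1.5458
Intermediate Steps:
u(h) = h²
D(f, A) = 2*f (D(f, A) = f*2 = 2*f)
(D(64, 37) + 3077)/(2073 + (1392 + 301)/(2498 + 1618)) = (2*64 + 3077)/(2073 + (1392 + 301)/(2498 + 1618)) = (128 + 3077)/(2073 + 1693/4116) = 3205/(2073 + 1693*(1/4116)) = 3205/(2073 + 1693/4116) = 3205/(8534161/4116) = 3205*(4116/8534161) = 13191780/8534161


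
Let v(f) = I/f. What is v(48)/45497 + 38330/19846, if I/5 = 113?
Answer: 41859206735/21670403088 ≈ 1.9316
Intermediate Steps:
I = 565 (I = 5*113 = 565)
v(f) = 565/f
v(48)/45497 + 38330/19846 = (565/48)/45497 + 38330/19846 = (565*(1/48))*(1/45497) + 38330*(1/19846) = (565/48)*(1/45497) + 19165/9923 = 565/2183856 + 19165/9923 = 41859206735/21670403088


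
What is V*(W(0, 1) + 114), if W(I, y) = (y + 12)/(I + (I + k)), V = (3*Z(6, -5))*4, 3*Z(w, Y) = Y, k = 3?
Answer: -7100/3 ≈ -2366.7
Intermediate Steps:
Z(w, Y) = Y/3
V = -20 (V = (3*((⅓)*(-5)))*4 = (3*(-5/3))*4 = -5*4 = -20)
W(I, y) = (12 + y)/(3 + 2*I) (W(I, y) = (y + 12)/(I + (I + 3)) = (12 + y)/(I + (3 + I)) = (12 + y)/(3 + 2*I))
V*(W(0, 1) + 114) = -20*((12 + 1)/(3 + 2*0) + 114) = -20*(13/(3 + 0) + 114) = -20*(13/3 + 114) = -20*355/3 = -7100/3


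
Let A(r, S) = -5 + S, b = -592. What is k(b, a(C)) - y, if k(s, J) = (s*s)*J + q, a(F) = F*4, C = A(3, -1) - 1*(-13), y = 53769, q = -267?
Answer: 9758956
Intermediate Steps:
C = 7 (C = (-5 - 1) - 1*(-13) = -6 + 13 = 7)
a(F) = 4*F
k(s, J) = -267 + J*s² (k(s, J) = (s*s)*J - 267 = s²*J - 267 = J*s² - 267 = -267 + J*s²)
k(b, a(C)) - y = (-267 + (4*7)*(-592)²) - 1*53769 = (-267 + 28*350464) - 53769 = (-267 + 9812992) - 53769 = 9812725 - 53769 = 9758956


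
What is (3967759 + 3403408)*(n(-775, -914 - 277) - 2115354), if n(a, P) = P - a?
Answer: -15595694003590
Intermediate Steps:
(3967759 + 3403408)*(n(-775, -914 - 277) - 2115354) = (3967759 + 3403408)*(((-914 - 277) - 1*(-775)) - 2115354) = 7371167*((-1191 + 775) - 2115354) = 7371167*(-416 - 2115354) = 7371167*(-2115770) = -15595694003590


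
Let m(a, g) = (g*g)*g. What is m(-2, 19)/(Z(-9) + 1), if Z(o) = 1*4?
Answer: 6859/5 ≈ 1371.8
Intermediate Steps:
m(a, g) = g**3 (m(a, g) = g**2*g = g**3)
Z(o) = 4
m(-2, 19)/(Z(-9) + 1) = 19**3/(4 + 1) = 6859/5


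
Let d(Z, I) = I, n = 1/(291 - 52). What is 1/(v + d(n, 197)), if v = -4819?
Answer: -1/4622 ≈ -0.00021636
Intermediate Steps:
n = 1/239 ≈ 0.0041841
1/(v + d(n, 197)) = 1/(-4819 + 197) = 1/(-4622) = -1/4622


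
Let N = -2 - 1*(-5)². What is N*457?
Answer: -12339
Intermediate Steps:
N = -27 (N = -2 - 1*25 = -2 - 25 = -27)
N*457 = -27*457 = -12339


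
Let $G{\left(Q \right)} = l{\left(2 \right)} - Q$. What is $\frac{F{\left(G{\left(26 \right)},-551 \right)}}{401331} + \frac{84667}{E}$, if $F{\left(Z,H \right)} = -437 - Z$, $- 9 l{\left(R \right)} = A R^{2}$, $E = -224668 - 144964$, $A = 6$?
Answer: $- \frac{14627324933}{63576334368} \approx -0.23007$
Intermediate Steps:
$E = -369632$ ($E = -224668 - 144964 = -369632$)
$l{\left(R \right)} = - \frac{2 R^{2}}{3}$ ($l{\left(R \right)} = - \frac{6 R^{2}}{9} = - \frac{2 R^{2}}{3}$)
$G{\left(Q \right)} = - \frac{8}{3} - Q$ ($G{\left(Q \right)} = - \frac{2 \cdot 2^{2}}{3} - Q = \left(- \frac{2}{3}\right) 4 - Q = - \frac{8}{3} - Q$)
$\frac{F{\left(G{\left(26 \right)},-551 \right)}}{401331} + \frac{84667}{E} = \frac{-437 - \left(- \frac{8}{3} - 26\right)}{401331} + \frac{84667}{-369632} = \left(-437 - \left(- \frac{8}{3} - 26\right)\right) \frac{1}{401331} + 84667 \left(- \frac{1}{369632}\right) = \left(-437 - - \frac{86}{3}\right) \frac{1}{401331} - \frac{84667}{369632} = \left(-437 + \frac{86}{3}\right) \frac{1}{401331} - \frac{84667}{369632} = \left(- \frac{1225}{3}\right) \frac{1}{401331} - \frac{84667}{369632} = - \frac{175}{171999} - \frac{84667}{369632} = - \frac{14627324933}{63576334368}$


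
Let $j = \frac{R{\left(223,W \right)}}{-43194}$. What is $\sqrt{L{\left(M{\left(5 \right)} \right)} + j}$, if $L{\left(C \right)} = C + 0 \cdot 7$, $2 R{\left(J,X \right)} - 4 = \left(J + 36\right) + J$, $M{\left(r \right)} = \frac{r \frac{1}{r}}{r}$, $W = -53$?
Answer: $\frac{\sqrt{1007356070}}{71990} \approx 0.44088$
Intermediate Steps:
$M{\left(r \right)} = \frac{1}{r}$ ($M{\left(r \right)} = 1 \frac{1}{r} = \frac{1}{r}$)
$R{\left(J,X \right)} = 20 + J$ ($R{\left(J,X \right)} = 2 + \frac{\left(J + 36\right) + J}{2} = 2 + \frac{\left(36 + J\right) + J}{2} = 2 + \frac{36 + 2 J}{2} = 2 + \left(18 + J\right) = 20 + J$)
$L{\left(C \right)} = C$ ($L{\left(C \right)} = C + 0 = C$)
$j = - \frac{81}{14398}$ ($j = \frac{20 + 223}{-43194} = 243 \left(- \frac{1}{43194}\right) = - \frac{81}{14398} \approx -0.0056258$)
$\sqrt{L{\left(M{\left(5 \right)} \right)} + j} = \sqrt{\frac{1}{5} - \frac{81}{14398}} = \sqrt{\frac{13993}{71990}} = \frac{\sqrt{1007356070}}{71990}$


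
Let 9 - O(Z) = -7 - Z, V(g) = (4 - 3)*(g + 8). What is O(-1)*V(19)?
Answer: 405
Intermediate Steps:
V(g) = 8 + g (V(g) = 1*(8 + g) = 8 + g)
O(Z) = 16 + Z (O(Z) = 9 - (-7 - Z) = 9 + (7 + Z) = 16 + Z)
O(-1)*V(19) = (16 - 1)*(8 + 19) = 15*27 = 405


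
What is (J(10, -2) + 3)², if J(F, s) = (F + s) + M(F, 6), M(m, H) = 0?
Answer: 121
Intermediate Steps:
J(F, s) = F + s (J(F, s) = (F + s) + 0 = F + s)
(J(10, -2) + 3)² = ((10 - 2) + 3)² = (8 + 3)² = 11² = 121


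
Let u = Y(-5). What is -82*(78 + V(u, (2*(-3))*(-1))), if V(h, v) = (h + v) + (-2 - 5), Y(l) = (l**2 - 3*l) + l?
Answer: -9184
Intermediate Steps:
Y(l) = l**2 - 2*l
u = 35 (u = -5*(-2 - 5) = -5*(-7) = 35)
V(h, v) = -7 + h + v (V(h, v) = (h + v) - 7 = -7 + h + v)
-82*(78 + V(u, (2*(-3))*(-1))) = -82*(78 + (-7 + 35 + (2*(-3))*(-1))) = -82*(78 + (-7 + 35 - 6*(-1))) = -82*(78 + (-7 + 35 + 6)) = -82*(78 + 34) = -82*112 = -9184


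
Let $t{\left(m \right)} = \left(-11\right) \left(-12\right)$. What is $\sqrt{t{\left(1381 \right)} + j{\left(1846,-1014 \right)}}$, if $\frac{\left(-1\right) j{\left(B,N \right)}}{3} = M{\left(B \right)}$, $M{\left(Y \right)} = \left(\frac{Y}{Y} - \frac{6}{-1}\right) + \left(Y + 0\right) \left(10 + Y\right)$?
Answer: $i \sqrt{10278417} \approx 3206.0 i$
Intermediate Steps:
$t{\left(m \right)} = 132$
$M{\left(Y \right)} = 7 + Y \left(10 + Y\right)$ ($M{\left(Y \right)} = \left(1 - -6\right) + Y \left(10 + Y\right) = \left(1 + 6\right) + Y \left(10 + Y\right) = 7 + Y \left(10 + Y\right)$)
$j{\left(B,N \right)} = -21 - 30 B - 3 B^{2}$ ($j{\left(B,N \right)} = - 3 \left(7 + B^{2} + 10 B\right) = -21 - 30 B - 3 B^{2}$)
$\sqrt{t{\left(1381 \right)} + j{\left(1846,-1014 \right)}} = \sqrt{132 - \left(55401 + 10223148\right)} = \sqrt{132 - 10278549} = \sqrt{-10278417} = i \sqrt{10278417}$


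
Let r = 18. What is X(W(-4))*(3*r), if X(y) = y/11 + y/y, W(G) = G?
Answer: 378/11 ≈ 34.364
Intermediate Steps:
X(y) = 1 + y/11 (X(y) = y*(1/11) + 1 = y/11 + 1 = 1 + y/11)
X(W(-4))*(3*r) = (1 + (1/11)*(-4))*(3*18) = (1 - 4/11)*54 = (7/11)*54 = 378/11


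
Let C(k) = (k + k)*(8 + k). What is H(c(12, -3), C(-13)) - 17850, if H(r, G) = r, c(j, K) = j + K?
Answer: -17841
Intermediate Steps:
C(k) = 2*k*(8 + k) (C(k) = (2*k)*(8 + k) = 2*k*(8 + k))
c(j, K) = K + j
H(c(12, -3), C(-13)) - 17850 = (-3 + 12) - 17850 = 9 - 17850 = -17841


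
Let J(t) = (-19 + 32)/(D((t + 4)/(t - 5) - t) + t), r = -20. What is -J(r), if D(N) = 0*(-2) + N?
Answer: -325/16 ≈ -20.313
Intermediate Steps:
D(N) = N (D(N) = 0 + N = N)
J(t) = 13*(-5 + t)/(4 + t) (J(t) = (-19 + 32)/(((t + 4)/(t - 5) - t) + t) = 13/(((4 + t)/(-5 + t) - t) + t) = 13/((-t + (4 + t)/(-5 + t)) + t) = 13/(((4 + t)/(-5 + t))) = 13*((-5 + t)/(4 + t)) = 13*(-5 + t)/(4 + t))
-J(r) = -13*(-5 - 20)/(4 - 20) = -13*(-25)/(-16) = -13*(-1)*(-25)/16 = -1*325/16 = -325/16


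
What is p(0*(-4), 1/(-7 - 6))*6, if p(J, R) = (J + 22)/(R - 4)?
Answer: -1716/53 ≈ -32.377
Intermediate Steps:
p(J, R) = (22 + J)/(-4 + R)
p(0*(-4), 1/(-7 - 6))*6 = ((22 + 0*(-4))/(-4 + 1/(-7 - 6)))*6 = ((22 + 0)/(-4 + 1/(-13)))*6 = (22/(-4 - 1/13))*6 = (22/(-53/13))*6 = -13/53*22*6 = -286/53*6 = -1716/53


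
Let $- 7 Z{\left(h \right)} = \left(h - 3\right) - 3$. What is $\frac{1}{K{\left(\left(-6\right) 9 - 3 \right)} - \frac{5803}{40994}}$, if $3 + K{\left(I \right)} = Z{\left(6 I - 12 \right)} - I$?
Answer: $\frac{286958}{30212951} \approx 0.0094979$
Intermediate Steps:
$Z{\left(h \right)} = \frac{6}{7} - \frac{h}{7}$ ($Z{\left(h \right)} = - \frac{\left(h - 3\right) - 3}{7} = - \frac{\left(-3 + h\right) - 3}{7} = - \frac{-6 + h}{7} = \frac{6}{7} - \frac{h}{7}$)
$K{\left(I \right)} = - \frac{3}{7} - \frac{13 I}{7}$ ($K{\left(I \right)} = -3 - \left(- \frac{6}{7} + I + \frac{6 I - 12}{7}\right) = -3 - \left(- \frac{6}{7} + I + \frac{-12 + 6 I}{7}\right) = -3 - \left(- \frac{18}{7} + \frac{13 I}{7}\right) = - \frac{3}{7} - \frac{13 I}{7}$)
$\frac{1}{K{\left(\left(-6\right) 9 - 3 \right)} - \frac{5803}{40994}} = \frac{1}{\left(- \frac{3}{7} - \frac{13 \left(\left(-6\right) 9 - 3\right)}{7}\right) - \frac{5803}{40994}} = \frac{1}{\left(- \frac{3}{7} - \frac{13 \left(-54 - 3\right)}{7}\right) - \frac{5803}{40994}} = \frac{1}{\left(- \frac{3}{7} - - \frac{741}{7}\right) - \frac{5803}{40994}} = \frac{1}{\left(- \frac{3}{7} + \frac{741}{7}\right) - \frac{5803}{40994}} = \frac{1}{\frac{738}{7} - \frac{5803}{40994}} = \frac{1}{\frac{30212951}{286958}} = \frac{286958}{30212951}$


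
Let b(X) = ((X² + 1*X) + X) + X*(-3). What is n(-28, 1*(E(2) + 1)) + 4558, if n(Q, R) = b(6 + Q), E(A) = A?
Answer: 5064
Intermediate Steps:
b(X) = X² - X (b(X) = ((X² + X) + X) - 3*X = ((X + X²) + X) - 3*X = (X² + 2*X) - 3*X = X² - X)
n(Q, R) = (5 + Q)*(6 + Q) (n(Q, R) = (6 + Q)*(-1 + (6 + Q)) = (6 + Q)*(5 + Q) = (5 + Q)*(6 + Q))
n(-28, 1*(E(2) + 1)) + 4558 = (5 - 28)*(6 - 28) + 4558 = -23*(-22) + 4558 = 506 + 4558 = 5064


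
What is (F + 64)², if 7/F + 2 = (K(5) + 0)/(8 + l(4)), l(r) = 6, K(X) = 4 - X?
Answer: 3090564/841 ≈ 3674.9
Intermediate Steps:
F = -98/29 (F = 7/(-2 + ((4 - 1*5) + 0)/(8 + 6)) = 7/(-2 + ((4 - 5) + 0)/14) = 7/(-2 + (-1 + 0)*(1/14)) = 7/(-2 - 1*1/14) = 7/(-2 - 1/14) = 7/(-29/14) = 7*(-14/29) = -98/29 ≈ -3.3793)
(F + 64)² = (-98/29 + 64)² = (1758/29)² = 3090564/841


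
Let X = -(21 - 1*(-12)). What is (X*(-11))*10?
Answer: 3630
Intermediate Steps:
X = -33 (X = -(21 + 12) = -1*33 = -33)
(X*(-11))*10 = -33*(-11)*10 = 363*10 = 3630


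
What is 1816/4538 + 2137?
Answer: 4849761/2269 ≈ 2137.4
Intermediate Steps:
1816/4538 + 2137 = 1816*(1/4538) + 2137 = 908/2269 + 2137 = 4849761/2269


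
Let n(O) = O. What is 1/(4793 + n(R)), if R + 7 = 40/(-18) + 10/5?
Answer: 9/43072 ≈ 0.00020895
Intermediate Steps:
R = -65/9 (R = -7 + (40/(-18) + 10/5) = -7 + (40*(-1/18) + 10*(⅕)) = -7 + (-20/9 + 2) = -7 - 2/9 = -65/9 ≈ -7.2222)
1/(4793 + n(R)) = 1/(4793 - 65/9) = 1/(43072/9) = 9/43072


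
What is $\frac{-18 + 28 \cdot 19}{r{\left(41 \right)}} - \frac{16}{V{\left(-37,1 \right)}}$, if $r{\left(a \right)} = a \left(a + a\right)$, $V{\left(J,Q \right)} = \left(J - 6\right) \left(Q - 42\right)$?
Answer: $\frac{10395}{72283} \approx 0.14381$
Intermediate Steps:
$V{\left(J,Q \right)} = \left(-42 + Q\right) \left(-6 + J\right)$ ($V{\left(J,Q \right)} = \left(-6 + J\right) \left(-42 + Q\right) = \left(-42 + Q\right) \left(-6 + J\right)$)
$r{\left(a \right)} = 2 a^{2}$ ($r{\left(a \right)} = a 2 a = 2 a^{2}$)
$\frac{-18 + 28 \cdot 19}{r{\left(41 \right)}} - \frac{16}{V{\left(-37,1 \right)}} = \frac{-18 + 28 \cdot 19}{2 \cdot 41^{2}} - \frac{16}{252 - -1554 - 6 - 37} = \frac{-18 + 532}{2 \cdot 1681} - \frac{16}{252 + 1554 - 6 - 37} = \frac{514}{3362} - \frac{16}{1763} = 514 \cdot \frac{1}{3362} - \frac{16}{1763} = \frac{257}{1681} - \frac{16}{1763} = \frac{10395}{72283}$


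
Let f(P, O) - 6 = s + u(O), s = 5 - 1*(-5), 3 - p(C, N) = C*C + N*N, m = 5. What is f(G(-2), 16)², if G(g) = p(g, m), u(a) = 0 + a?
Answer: 1024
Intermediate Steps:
p(C, N) = 3 - C² - N² (p(C, N) = 3 - (C*C + N*N) = 3 - (C² + N²) = 3 + (-C² - N²) = 3 - C² - N²)
s = 10 (s = 5 + 5 = 10)
u(a) = a
G(g) = -22 - g² (G(g) = 3 - g² - 1*5² = 3 - g² - 1*25 = 3 - g² - 25 = -22 - g²)
f(P, O) = 16 + O (f(P, O) = 6 + (10 + O) = 16 + O)
f(G(-2), 16)² = (16 + 16)² = 32² = 1024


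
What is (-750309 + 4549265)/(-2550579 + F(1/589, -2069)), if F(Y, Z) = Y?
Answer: -1118792542/751145515 ≈ -1.4894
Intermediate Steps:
(-750309 + 4549265)/(-2550579 + F(1/589, -2069)) = (-750309 + 4549265)/(-2550579 + 1/589) = 3798956/(-2550579 + 1/589) = 3798956/(-1502291030/589) = 3798956*(-589/1502291030) = -1118792542/751145515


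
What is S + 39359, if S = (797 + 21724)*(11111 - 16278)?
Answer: -116326648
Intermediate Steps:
S = -116366007 (S = 22521*(-5167) = -116366007)
S + 39359 = -116366007 + 39359 = -116326648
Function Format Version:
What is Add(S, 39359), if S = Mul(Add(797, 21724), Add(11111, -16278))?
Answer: -116326648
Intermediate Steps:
S = -116366007 (S = Mul(22521, -5167) = -116366007)
Add(S, 39359) = Add(-116366007, 39359) = -116326648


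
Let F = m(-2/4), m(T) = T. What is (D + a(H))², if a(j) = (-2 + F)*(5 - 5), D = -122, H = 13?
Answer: 14884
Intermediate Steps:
F = -½ (F = -2/4 = -2*¼ = -½ ≈ -0.50000)
a(j) = 0 (a(j) = (-2 - ½)*(5 - 5) = -5/2*0 = 0)
(D + a(H))² = (-122 + 0)² = (-122)² = 14884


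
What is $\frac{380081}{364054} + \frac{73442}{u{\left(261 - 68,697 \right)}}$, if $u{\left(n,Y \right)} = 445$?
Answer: $\frac{26905989913}{162004030} \approx 166.08$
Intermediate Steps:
$\frac{380081}{364054} + \frac{73442}{u{\left(261 - 68,697 \right)}} = \frac{380081}{364054} + \frac{73442}{445} = \frac{26905989913}{162004030}$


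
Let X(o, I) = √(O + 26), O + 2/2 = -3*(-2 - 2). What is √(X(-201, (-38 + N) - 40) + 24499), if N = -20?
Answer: √(24499 + √37) ≈ 156.54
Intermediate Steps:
O = 11 (O = -1 - 3*(-2 - 2) = -1 - 3*(-4) = -1 + 12 = 11)
X(o, I) = √37 (X(o, I) = √(11 + 26) = √37)
√(X(-201, (-38 + N) - 40) + 24499) = √(√37 + 24499) = √(24499 + √37)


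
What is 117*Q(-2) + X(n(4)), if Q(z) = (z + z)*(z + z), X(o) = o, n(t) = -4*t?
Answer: 1856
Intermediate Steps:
Q(z) = 4*z² (Q(z) = (2*z)*(2*z) = 4*z²)
117*Q(-2) + X(n(4)) = 117*(4*(-2)²) - 4*4 = 117*(4*4) - 16 = 117*16 - 16 = 1872 - 16 = 1856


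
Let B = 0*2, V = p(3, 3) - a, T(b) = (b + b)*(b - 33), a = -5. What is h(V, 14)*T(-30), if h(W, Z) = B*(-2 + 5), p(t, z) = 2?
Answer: 0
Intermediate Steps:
T(b) = 2*b*(-33 + b) (T(b) = (2*b)*(-33 + b) = 2*b*(-33 + b))
V = 7 (V = 2 - 1*(-5) = 2 + 5 = 7)
B = 0
h(W, Z) = 0 (h(W, Z) = 0*(-2 + 5) = 0*3 = 0)
h(V, 14)*T(-30) = 0*(2*(-30)*(-33 - 30)) = 0*(2*(-30)*(-63)) = 0*3780 = 0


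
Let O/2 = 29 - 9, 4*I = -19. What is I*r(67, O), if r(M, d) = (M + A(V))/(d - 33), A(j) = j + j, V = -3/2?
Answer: -304/7 ≈ -43.429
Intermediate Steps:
I = -19/4 (I = (¼)*(-19) = -19/4 ≈ -4.7500)
V = -3/2 (V = -3*½ = -3/2 ≈ -1.5000)
A(j) = 2*j
O = 40 (O = 2*(29 - 9) = 2*20 = 40)
r(M, d) = (-3 + M)/(-33 + d) (r(M, d) = (M + 2*(-3/2))/(d - 33) = (M - 3)/(-33 + d) = (-3 + M)/(-33 + d))
I*r(67, O) = -19*(-3 + 67)/(4*(-33 + 40)) = -19*64/(4*7) = -19*64/28 = -19/4*64/7 = -304/7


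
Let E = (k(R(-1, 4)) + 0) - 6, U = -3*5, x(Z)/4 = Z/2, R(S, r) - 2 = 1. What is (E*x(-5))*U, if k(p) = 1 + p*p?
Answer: 600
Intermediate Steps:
R(S, r) = 3 (R(S, r) = 2 + 1 = 3)
k(p) = 1 + p²
x(Z) = 2*Z (x(Z) = 4*(Z/2) = 2*Z)
U = -15
E = 4 (E = ((1 + 3²) + 0) - 6 = ((1 + 9) + 0) - 6 = (10 + 0) - 6 = 10 - 6 = 4)
(E*x(-5))*U = (4*(2*(-5)))*(-15) = (4*(-10))*(-15) = -40*(-15) = 600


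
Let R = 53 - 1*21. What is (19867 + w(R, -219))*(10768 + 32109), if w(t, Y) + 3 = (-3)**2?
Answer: 852094621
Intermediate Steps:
R = 32 (R = 53 - 21 = 32)
w(t, Y) = 6 (w(t, Y) = -3 + (-3)**2 = -3 + 9 = 6)
(19867 + w(R, -219))*(10768 + 32109) = (19867 + 6)*(10768 + 32109) = 19873*42877 = 852094621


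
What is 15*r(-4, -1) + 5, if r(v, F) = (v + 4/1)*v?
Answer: 5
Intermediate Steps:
r(v, F) = v*(4 + v) (r(v, F) = (v + 4*1)*v = (v + 4)*v = (4 + v)*v = v*(4 + v))
15*r(-4, -1) + 5 = 15*(-4*(4 - 4)) + 5 = 15*(-4*0) + 5 = 15*0 + 5 = 0 + 5 = 5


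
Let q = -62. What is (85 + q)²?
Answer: 529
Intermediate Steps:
(85 + q)² = (85 - 62)² = 23² = 529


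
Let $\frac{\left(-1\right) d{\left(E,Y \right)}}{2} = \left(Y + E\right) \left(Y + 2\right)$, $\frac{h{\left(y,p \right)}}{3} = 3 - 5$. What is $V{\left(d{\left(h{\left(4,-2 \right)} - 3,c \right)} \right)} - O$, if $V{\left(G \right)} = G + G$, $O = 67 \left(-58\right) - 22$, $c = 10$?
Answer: $3860$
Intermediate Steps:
$h{\left(y,p \right)} = -6$ ($h{\left(y,p \right)} = 3 \left(3 - 5\right) = 3 \left(-2\right) = -6$)
$O = -3908$ ($O = -3886 - 22 = -3908$)
$d{\left(E,Y \right)} = - 2 \left(2 + Y\right) \left(E + Y\right)$ ($d{\left(E,Y \right)} = - 2 \left(Y + E\right) \left(Y + 2\right) = - 2 \left(E + Y\right) \left(2 + Y\right) = - 2 \left(2 + Y\right) \left(E + Y\right)$)
$V{\left(G \right)} = 2 G$
$V{\left(d{\left(h{\left(4,-2 \right)} - 3,c \right)} \right)} - O = 2 \left(- 4 \left(-6 - 3\right) - 40 - 2 \cdot 10^{2} - 2 \left(-6 - 3\right) 10\right) - -3908 = 2 \left(- 4 \left(-6 - 3\right) - 40 - 200 - 2 \left(-6 - 3\right) 10\right) + 3908 = 2 \left(\left(-4\right) \left(-9\right) - 40 - 200 - \left(-18\right) 10\right) + 3908 = 2 \left(36 - 40 - 200 + 180\right) + 3908 = 2 \left(-24\right) + 3908 = -48 + 3908 = 3860$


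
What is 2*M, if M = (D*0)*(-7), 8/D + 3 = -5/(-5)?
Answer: 0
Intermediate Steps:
D = -4 (D = 8/(-3 - 5/(-5)) = 8/(-3 - 5*(-⅕)) = 8/(-3 + 1) = 8/(-2) = 8*(-½) = -4)
M = 0 (M = -4*0*(-7) = 0*(-7) = 0)
2*M = 2*0 = 0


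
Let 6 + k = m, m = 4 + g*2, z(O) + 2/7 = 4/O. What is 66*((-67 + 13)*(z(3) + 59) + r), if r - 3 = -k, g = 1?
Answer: -1496682/7 ≈ -2.1381e+5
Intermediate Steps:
z(O) = -2/7 + 4/O
m = 6 (m = 4 + 1*2 = 4 + 2 = 6)
k = 0 (k = -6 + 6 = 0)
r = 3 (r = 3 - 1*0 = 3 + 0 = 3)
66*((-67 + 13)*(z(3) + 59) + r) = 66*((-67 + 13)*((-2/7 + 4/3) + 59) + 3) = 66*(-54*((-2/7 + 4*(⅓)) + 59) + 3) = 66*(-54*((-2/7 + 4/3) + 59) + 3) = 66*(-54*(22/21 + 59) + 3) = 66*(-54*1261/21 + 3) = 66*(-22698/7 + 3) = 66*(-22677/7) = -1496682/7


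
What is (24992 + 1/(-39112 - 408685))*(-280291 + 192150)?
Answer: -986416130133843/447797 ≈ -2.2028e+9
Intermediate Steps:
(24992 + 1/(-39112 - 408685))*(-280291 + 192150) = (24992 + 1/(-447797))*(-88141) = (24992 - 1/447797)*(-88141) = (11191342623/447797)*(-88141) = -986416130133843/447797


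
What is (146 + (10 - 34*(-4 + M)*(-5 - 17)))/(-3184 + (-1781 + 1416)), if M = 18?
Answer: -10628/3549 ≈ -2.9946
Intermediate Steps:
(146 + (10 - 34*(-4 + M)*(-5 - 17)))/(-3184 + (-1781 + 1416)) = (146 + (10 - 34*(-4 + 18)*(-5 - 17)))/(-3184 + (-1781 + 1416)) = (146 + (10 - 476*(-22)))/(-3184 - 365) = (146 + (10 - 34*(-308)))/(-3549) = (146 + (10 + 10472))*(-1/3549) = (146 + 10482)*(-1/3549) = 10628*(-1/3549) = -10628/3549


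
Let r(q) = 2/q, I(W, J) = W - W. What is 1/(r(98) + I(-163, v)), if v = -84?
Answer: 49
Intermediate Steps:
I(W, J) = 0
1/(r(98) + I(-163, v)) = 1/(2/98 + 0) = 1/(2*(1/98) + 0) = 1/(1/49 + 0) = 1/(1/49) = 49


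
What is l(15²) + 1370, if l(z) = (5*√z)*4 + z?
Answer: 1895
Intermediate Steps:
l(z) = z + 20*√z (l(z) = 20*√z + z = z + 20*√z)
l(15²) + 1370 = (15² + 20*√(15²)) + 1370 = (225 + 20*√225) + 1370 = (225 + 20*15) + 1370 = (225 + 300) + 1370 = 525 + 1370 = 1895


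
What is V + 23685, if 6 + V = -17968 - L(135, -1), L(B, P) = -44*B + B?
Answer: 11516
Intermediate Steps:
L(B, P) = -43*B
V = -12169 (V = -6 + (-17968 - (-43)*135) = -6 + (-17968 - 1*(-5805)) = -6 + (-17968 + 5805) = -6 - 12163 = -12169)
V + 23685 = -12169 + 23685 = 11516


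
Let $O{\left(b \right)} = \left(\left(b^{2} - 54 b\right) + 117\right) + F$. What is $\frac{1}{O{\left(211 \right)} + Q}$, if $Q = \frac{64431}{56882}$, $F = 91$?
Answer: $\frac{56882}{1896225901} \approx 2.9997 \cdot 10^{-5}$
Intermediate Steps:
$O{\left(b \right)} = 208 + b^{2} - 54 b$ ($O{\left(b \right)} = \left(\left(b^{2} - 54 b\right) + 117\right) + 91 = \left(117 + b^{2} - 54 b\right) + 91 = 208 + b^{2} - 54 b$)
$Q = \frac{64431}{56882}$ ($Q = 64431 \cdot \frac{1}{56882} = \frac{64431}{56882} \approx 1.1327$)
$\frac{1}{O{\left(211 \right)} + Q} = \frac{1}{\left(208 + 211^{2} - 11394\right) + \frac{64431}{56882}} = \frac{1}{\left(208 + 44521 - 11394\right) + \frac{64431}{56882}} = \frac{1}{33335 + \frac{64431}{56882}} = \frac{1}{\frac{1896225901}{56882}} = \frac{56882}{1896225901}$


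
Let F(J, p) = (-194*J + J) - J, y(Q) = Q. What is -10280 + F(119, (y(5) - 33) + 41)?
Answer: -33366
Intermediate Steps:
F(J, p) = -194*J (F(J, p) = -193*J - J = -194*J)
-10280 + F(119, (y(5) - 33) + 41) = -10280 - 194*119 = -10280 - 23086 = -33366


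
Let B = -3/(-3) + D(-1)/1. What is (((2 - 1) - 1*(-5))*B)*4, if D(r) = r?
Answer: 0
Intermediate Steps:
B = 0 (B = -3/(-3) - 1/1 = -3*(-⅓) - 1*1 = 1 - 1 = 0)
(((2 - 1) - 1*(-5))*B)*4 = (((2 - 1) - 1*(-5))*0)*4 = ((1 + 5)*0)*4 = (6*0)*4 = 0*4 = 0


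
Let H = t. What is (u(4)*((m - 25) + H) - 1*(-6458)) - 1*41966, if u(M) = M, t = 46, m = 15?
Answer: -35364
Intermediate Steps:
H = 46
(u(4)*((m - 25) + H) - 1*(-6458)) - 1*41966 = (4*((15 - 25) + 46) - 1*(-6458)) - 1*41966 = (4*(-10 + 46) + 6458) - 41966 = (4*36 + 6458) - 41966 = (144 + 6458) - 41966 = 6602 - 41966 = -35364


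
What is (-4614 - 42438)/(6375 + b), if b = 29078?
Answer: -47052/35453 ≈ -1.3272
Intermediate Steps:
(-4614 - 42438)/(6375 + b) = (-4614 - 42438)/(6375 + 29078) = -47052/35453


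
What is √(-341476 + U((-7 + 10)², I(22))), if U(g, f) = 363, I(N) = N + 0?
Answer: I*√341113 ≈ 584.05*I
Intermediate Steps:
I(N) = N
√(-341476 + U((-7 + 10)², I(22))) = √(-341476 + 363) = √(-341113) = I*√341113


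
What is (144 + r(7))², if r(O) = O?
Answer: 22801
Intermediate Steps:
(144 + r(7))² = (144 + 7)² = 151² = 22801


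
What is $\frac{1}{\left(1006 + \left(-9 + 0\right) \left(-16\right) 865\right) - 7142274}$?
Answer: $- \frac{1}{7016708} \approx -1.4252 \cdot 10^{-7}$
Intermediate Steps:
$\frac{1}{\left(1006 + \left(-9 + 0\right) \left(-16\right) 865\right) - 7142274} = \frac{1}{\left(1006 + \left(-9\right) \left(-16\right) 865\right) - 7142274} = \frac{1}{\left(1006 + 144 \cdot 865\right) - 7142274} = \frac{1}{\left(1006 + 124560\right) - 7142274} = \frac{1}{125566 - 7142274} = \frac{1}{-7016708} = - \frac{1}{7016708}$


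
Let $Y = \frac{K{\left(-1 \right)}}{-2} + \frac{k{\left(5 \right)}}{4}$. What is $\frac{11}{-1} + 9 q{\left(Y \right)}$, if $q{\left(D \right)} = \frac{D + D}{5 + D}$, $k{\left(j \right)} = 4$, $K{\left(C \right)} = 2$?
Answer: $-11$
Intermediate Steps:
$Y = 0$ ($Y = \frac{2}{-2} + \frac{4}{4} = 2 \left(- \frac{1}{2}\right) + 4 \cdot \frac{1}{4} = -1 + 1 = 0$)
$q{\left(D \right)} = \frac{2 D}{5 + D}$
$\frac{11}{-1} + 9 q{\left(Y \right)} = \frac{11}{-1} + 9 \cdot 2 \cdot 0 \frac{1}{5 + 0} = 11 \left(-1\right) + 9 \cdot 2 \cdot 0 \cdot \frac{1}{5} = -11 + 9 \cdot 2 \cdot 0 \cdot \frac{1}{5} = -11 + 9 \cdot 0 = -11 + 0 = -11$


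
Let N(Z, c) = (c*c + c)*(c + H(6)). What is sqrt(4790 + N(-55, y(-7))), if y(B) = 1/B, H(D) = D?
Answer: 2*sqrt(2874767)/49 ≈ 69.205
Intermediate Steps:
y(B) = 1/B
N(Z, c) = (6 + c)*(c + c**2) (N(Z, c) = (c*c + c)*(c + 6) = (c**2 + c)*(6 + c) = (c + c**2)*(6 + c) = (6 + c)*(c + c**2))
sqrt(4790 + N(-55, y(-7))) = sqrt(4790 + (6 + (1/(-7))**2 + 7/(-7))/(-7)) = sqrt(4790 - (6 + (-1/7)**2 + 7*(-1/7))/7) = sqrt(4790 - (6 + 1/49 - 1)/7) = sqrt(4790 - 1/7*246/49) = sqrt(4790 - 246/343) = sqrt(1642724/343) = 2*sqrt(2874767)/49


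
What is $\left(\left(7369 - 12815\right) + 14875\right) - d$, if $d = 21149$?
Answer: $-11720$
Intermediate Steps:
$\left(\left(7369 - 12815\right) + 14875\right) - d = \left(\left(7369 - 12815\right) + 14875\right) - 21149 = \left(-5446 + 14875\right) - 21149 = 9429 - 21149 = -11720$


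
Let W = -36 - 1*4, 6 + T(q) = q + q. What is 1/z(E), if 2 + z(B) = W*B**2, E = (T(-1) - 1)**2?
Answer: -1/262442 ≈ -3.8104e-6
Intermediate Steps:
T(q) = -6 + 2*q (T(q) = -6 + (q + q) = -6 + 2*q)
W = -40 (W = -36 - 4 = -40)
E = 81 (E = ((-6 + 2*(-1)) - 1)**2 = ((-6 - 2) - 1)**2 = (-8 - 1)**2 = (-9)**2 = 81)
z(B) = -2 - 40*B**2
1/z(E) = 1/(-2 - 40*81**2) = 1/(-2 - 40*6561) = 1/(-2 - 262440) = 1/(-262442) = -1/262442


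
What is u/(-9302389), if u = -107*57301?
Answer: 6131207/9302389 ≈ 0.65910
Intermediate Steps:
u = -6131207
u/(-9302389) = -6131207/(-9302389) = -6131207*(-1/9302389) = 6131207/9302389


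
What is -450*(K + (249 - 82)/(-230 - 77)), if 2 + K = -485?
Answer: 67354200/307 ≈ 2.1939e+5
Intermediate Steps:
K = -487 (K = -2 - 485 = -487)
-450*(K + (249 - 82)/(-230 - 77)) = -450*(-487 + (249 - 82)/(-230 - 77)) = -450*(-487 + 167/(-307)) = -450*(-487 + 167*(-1/307)) = -450*(-487 - 167/307) = -450*(-149676/307) = 67354200/307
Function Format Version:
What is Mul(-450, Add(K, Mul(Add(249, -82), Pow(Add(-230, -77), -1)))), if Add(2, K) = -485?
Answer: Rational(67354200, 307) ≈ 2.1939e+5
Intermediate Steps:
K = -487 (K = Add(-2, -485) = -487)
Mul(-450, Add(K, Mul(Add(249, -82), Pow(Add(-230, -77), -1)))) = Mul(-450, Add(-487, Mul(Add(249, -82), Pow(Add(-230, -77), -1)))) = Mul(-450, Add(-487, Mul(167, Pow(-307, -1)))) = Mul(-450, Add(-487, Mul(167, Rational(-1, 307)))) = Mul(-450, Add(-487, Rational(-167, 307))) = Mul(-450, Rational(-149676, 307)) = Rational(67354200, 307)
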